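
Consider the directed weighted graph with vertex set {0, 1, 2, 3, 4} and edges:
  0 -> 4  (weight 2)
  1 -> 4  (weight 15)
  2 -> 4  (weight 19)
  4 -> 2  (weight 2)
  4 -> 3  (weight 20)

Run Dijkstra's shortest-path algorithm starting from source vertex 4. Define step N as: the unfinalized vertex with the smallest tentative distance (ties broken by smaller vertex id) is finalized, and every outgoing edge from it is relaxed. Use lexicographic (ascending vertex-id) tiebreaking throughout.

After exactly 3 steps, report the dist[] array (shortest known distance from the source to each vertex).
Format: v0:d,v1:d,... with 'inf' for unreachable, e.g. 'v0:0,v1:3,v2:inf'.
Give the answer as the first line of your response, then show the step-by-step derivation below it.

v0:inf,v1:inf,v2:2,v3:20,v4:0

step 1: dist = v0:inf,v1:inf,v2:2,v3:20,v4:0
step 2: dist = v0:inf,v1:inf,v2:2,v3:20,v4:0
step 3: dist = v0:inf,v1:inf,v2:2,v3:20,v4:0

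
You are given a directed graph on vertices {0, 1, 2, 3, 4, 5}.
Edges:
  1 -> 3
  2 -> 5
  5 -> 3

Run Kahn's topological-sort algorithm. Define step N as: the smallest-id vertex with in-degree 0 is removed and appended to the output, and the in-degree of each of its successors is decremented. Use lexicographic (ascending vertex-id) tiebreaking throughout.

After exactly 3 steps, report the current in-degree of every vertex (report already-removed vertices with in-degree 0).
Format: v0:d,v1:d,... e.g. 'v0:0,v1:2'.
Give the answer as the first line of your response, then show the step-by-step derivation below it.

v0:0,v1:0,v2:0,v3:1,v4:0,v5:0

step 1: output 0; order=[0]; indeg=(0,0,0,2,0,1)
step 2: output 1; order=[0,1]; indeg=(0,0,0,1,0,1)
step 3: output 2; order=[0,1,2]; indeg=(0,0,0,1,0,0)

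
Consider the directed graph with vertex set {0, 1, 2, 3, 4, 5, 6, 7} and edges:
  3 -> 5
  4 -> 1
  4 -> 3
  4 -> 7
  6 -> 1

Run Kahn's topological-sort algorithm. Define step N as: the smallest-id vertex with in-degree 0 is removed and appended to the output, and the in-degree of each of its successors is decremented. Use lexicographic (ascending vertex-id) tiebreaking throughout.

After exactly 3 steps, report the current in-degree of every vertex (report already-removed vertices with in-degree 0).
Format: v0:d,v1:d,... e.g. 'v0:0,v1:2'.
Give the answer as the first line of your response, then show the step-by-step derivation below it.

v0:0,v1:1,v2:0,v3:0,v4:0,v5:1,v6:0,v7:0

step 1: output 0; order=[0]; indeg=(0,2,0,1,0,1,0,1)
step 2: output 2; order=[0,2]; indeg=(0,2,0,1,0,1,0,1)
step 3: output 4; order=[0,2,4]; indeg=(0,1,0,0,0,1,0,0)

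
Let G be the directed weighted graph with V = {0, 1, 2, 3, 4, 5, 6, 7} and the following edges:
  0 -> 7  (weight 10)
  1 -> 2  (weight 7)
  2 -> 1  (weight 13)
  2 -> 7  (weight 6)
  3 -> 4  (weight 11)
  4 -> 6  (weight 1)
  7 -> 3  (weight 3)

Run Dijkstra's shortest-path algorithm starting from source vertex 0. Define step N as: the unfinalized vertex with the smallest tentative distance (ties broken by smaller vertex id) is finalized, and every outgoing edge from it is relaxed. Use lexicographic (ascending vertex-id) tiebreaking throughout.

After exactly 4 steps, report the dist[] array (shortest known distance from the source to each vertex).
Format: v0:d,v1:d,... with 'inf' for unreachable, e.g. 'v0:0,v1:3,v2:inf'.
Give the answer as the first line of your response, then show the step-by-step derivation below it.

v0:0,v1:inf,v2:inf,v3:13,v4:24,v5:inf,v6:25,v7:10

step 1: dist = v0:0,v1:inf,v2:inf,v3:inf,v4:inf,v5:inf,v6:inf,v7:10
step 2: dist = v0:0,v1:inf,v2:inf,v3:13,v4:inf,v5:inf,v6:inf,v7:10
step 3: dist = v0:0,v1:inf,v2:inf,v3:13,v4:24,v5:inf,v6:inf,v7:10
step 4: dist = v0:0,v1:inf,v2:inf,v3:13,v4:24,v5:inf,v6:25,v7:10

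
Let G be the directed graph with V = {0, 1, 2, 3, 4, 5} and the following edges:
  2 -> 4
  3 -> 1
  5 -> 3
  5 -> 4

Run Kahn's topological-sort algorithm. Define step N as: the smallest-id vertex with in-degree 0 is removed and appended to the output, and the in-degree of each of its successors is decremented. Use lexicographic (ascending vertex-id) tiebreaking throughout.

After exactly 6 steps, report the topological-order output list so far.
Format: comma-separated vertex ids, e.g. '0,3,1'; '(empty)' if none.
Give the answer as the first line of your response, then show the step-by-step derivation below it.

0,2,5,3,1,4

step 1: output 0; order=[0]; indeg=(0,1,0,1,2,0)
step 2: output 2; order=[0,2]; indeg=(0,1,0,1,1,0)
step 3: output 5; order=[0,2,5]; indeg=(0,1,0,0,0,0)
step 4: output 3; order=[0,2,5,3]; indeg=(0,0,0,0,0,0)
step 5: output 1; order=[0,2,5,3,1]; indeg=(0,0,0,0,0,0)
step 6: output 4; order=[0,2,5,3,1,4]; indeg=(0,0,0,0,0,0)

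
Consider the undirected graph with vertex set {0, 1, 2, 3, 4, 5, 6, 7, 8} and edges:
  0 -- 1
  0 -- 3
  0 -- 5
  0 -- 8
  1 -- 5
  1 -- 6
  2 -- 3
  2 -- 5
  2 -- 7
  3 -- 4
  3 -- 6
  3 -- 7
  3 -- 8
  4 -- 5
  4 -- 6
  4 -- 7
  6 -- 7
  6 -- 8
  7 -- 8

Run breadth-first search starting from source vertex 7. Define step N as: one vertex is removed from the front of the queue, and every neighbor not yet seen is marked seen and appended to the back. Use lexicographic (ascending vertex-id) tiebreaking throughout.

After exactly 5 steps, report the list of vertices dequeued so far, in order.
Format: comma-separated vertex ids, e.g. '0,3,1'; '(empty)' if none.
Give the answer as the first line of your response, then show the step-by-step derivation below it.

7,2,3,4,6

step 1: dequeue 7; queue=[2,3,4,6,8]; order=7
step 2: dequeue 2; queue=[3,4,6,8,5]; order=7,2
step 3: dequeue 3; queue=[4,6,8,5,0]; order=7,2,3
step 4: dequeue 4; queue=[6,8,5,0]; order=7,2,3,4
step 5: dequeue 6; queue=[8,5,0,1]; order=7,2,3,4,6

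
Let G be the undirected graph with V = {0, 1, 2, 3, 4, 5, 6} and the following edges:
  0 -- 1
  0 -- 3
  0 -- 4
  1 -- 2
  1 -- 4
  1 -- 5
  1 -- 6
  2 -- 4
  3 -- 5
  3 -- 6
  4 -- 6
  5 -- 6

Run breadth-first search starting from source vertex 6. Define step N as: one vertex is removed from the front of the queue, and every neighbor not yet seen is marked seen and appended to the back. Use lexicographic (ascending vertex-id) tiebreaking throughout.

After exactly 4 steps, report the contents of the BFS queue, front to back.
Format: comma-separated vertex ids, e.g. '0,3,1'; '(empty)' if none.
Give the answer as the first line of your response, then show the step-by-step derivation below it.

5,0,2

step 1: dequeue 6; queue=[1,3,4,5]; order=6
step 2: dequeue 1; queue=[3,4,5,0,2]; order=6,1
step 3: dequeue 3; queue=[4,5,0,2]; order=6,1,3
step 4: dequeue 4; queue=[5,0,2]; order=6,1,3,4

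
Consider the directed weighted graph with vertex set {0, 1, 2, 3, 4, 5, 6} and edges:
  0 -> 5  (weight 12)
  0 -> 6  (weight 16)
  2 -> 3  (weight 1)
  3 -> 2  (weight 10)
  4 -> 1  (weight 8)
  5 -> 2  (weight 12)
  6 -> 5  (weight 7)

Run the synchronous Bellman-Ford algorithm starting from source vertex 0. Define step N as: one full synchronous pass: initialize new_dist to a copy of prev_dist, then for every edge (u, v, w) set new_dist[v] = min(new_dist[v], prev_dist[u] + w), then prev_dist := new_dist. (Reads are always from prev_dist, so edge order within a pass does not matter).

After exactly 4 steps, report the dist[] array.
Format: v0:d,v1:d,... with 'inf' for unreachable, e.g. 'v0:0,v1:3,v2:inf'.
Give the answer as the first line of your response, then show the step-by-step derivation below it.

v0:0,v1:inf,v2:24,v3:25,v4:inf,v5:12,v6:16

step 1: dist = v0:0,v1:inf,v2:inf,v3:inf,v4:inf,v5:12,v6:16
step 2: dist = v0:0,v1:inf,v2:24,v3:inf,v4:inf,v5:12,v6:16
step 3: dist = v0:0,v1:inf,v2:24,v3:25,v4:inf,v5:12,v6:16
step 4: dist = v0:0,v1:inf,v2:24,v3:25,v4:inf,v5:12,v6:16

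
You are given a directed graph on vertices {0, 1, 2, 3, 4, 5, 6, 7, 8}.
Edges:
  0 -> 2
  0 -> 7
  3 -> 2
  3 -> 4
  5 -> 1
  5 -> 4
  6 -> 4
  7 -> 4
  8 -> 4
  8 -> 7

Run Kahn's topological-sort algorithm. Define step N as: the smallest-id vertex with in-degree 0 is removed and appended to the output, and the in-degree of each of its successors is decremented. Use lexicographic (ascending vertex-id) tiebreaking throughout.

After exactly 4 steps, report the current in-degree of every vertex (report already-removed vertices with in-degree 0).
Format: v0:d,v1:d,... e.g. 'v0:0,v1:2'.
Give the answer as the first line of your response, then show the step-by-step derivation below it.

v0:0,v1:0,v2:0,v3:0,v4:3,v5:0,v6:0,v7:1,v8:0

step 1: output 0; order=[0]; indeg=(0,1,1,0,5,0,0,1,0)
step 2: output 3; order=[0,3]; indeg=(0,1,0,0,4,0,0,1,0)
step 3: output 2; order=[0,3,2]; indeg=(0,1,0,0,4,0,0,1,0)
step 4: output 5; order=[0,3,2,5]; indeg=(0,0,0,0,3,0,0,1,0)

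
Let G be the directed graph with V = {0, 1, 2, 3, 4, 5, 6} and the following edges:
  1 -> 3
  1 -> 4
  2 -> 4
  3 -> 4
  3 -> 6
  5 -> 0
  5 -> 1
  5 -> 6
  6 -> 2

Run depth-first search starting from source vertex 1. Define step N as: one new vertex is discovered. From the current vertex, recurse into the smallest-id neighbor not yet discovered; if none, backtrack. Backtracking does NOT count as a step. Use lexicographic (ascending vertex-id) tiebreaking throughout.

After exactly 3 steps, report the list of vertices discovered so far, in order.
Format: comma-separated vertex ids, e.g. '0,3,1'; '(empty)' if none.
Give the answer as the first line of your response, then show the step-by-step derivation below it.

1,3,4

step 1: discover 1; path=1; order=1
step 2: discover 3; path=1>3; order=1,3
step 3: discover 4; path=1>3>4; order=1,3,4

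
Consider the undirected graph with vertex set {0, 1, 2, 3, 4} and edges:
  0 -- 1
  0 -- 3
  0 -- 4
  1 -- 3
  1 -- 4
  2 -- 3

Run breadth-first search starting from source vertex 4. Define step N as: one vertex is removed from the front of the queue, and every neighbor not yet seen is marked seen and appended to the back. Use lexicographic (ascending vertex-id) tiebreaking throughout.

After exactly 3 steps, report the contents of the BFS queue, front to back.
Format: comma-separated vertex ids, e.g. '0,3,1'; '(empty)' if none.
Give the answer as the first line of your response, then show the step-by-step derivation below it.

3

step 1: dequeue 4; queue=[0,1]; order=4
step 2: dequeue 0; queue=[1,3]; order=4,0
step 3: dequeue 1; queue=[3]; order=4,0,1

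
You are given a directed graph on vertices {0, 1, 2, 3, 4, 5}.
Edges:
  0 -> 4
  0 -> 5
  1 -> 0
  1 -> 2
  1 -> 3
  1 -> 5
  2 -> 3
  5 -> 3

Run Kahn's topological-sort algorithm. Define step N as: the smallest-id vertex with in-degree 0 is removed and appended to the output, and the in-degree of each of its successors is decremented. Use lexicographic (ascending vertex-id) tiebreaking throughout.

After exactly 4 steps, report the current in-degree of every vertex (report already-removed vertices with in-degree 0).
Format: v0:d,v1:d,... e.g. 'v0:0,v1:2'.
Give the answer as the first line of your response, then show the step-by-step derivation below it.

v0:0,v1:0,v2:0,v3:1,v4:0,v5:0

step 1: output 1; order=[1]; indeg=(0,0,0,2,1,1)
step 2: output 0; order=[1,0]; indeg=(0,0,0,2,0,0)
step 3: output 2; order=[1,0,2]; indeg=(0,0,0,1,0,0)
step 4: output 4; order=[1,0,2,4]; indeg=(0,0,0,1,0,0)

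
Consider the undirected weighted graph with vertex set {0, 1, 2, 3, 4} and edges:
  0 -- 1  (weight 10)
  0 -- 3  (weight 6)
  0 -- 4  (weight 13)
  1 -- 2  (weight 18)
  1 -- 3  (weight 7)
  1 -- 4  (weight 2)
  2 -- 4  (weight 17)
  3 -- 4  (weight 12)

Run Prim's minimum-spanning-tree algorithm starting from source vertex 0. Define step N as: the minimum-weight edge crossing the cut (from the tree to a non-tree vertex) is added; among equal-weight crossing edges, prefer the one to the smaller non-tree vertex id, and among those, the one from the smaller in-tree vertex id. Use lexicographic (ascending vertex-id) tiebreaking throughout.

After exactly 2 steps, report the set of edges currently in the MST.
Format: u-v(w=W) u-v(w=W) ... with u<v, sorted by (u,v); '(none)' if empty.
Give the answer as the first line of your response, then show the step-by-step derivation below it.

0-3(w=6) 1-3(w=7)

step 1: add edge 0-3 (w=6); MST = {0-3(w=6)}
step 2: add edge 1-3 (w=7); MST = {0-3(w=6) 1-3(w=7)}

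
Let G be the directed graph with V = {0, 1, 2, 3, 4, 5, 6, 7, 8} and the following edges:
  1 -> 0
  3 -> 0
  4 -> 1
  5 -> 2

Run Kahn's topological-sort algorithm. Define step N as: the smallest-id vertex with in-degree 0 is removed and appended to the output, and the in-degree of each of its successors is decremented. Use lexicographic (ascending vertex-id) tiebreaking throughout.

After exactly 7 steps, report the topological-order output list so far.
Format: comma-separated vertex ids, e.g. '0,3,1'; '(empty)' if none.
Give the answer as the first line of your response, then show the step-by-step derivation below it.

3,4,1,0,5,2,6

step 1: output 3; order=[3]; indeg=(1,1,1,0,0,0,0,0,0)
step 2: output 4; order=[3,4]; indeg=(1,0,1,0,0,0,0,0,0)
step 3: output 1; order=[3,4,1]; indeg=(0,0,1,0,0,0,0,0,0)
step 4: output 0; order=[3,4,1,0]; indeg=(0,0,1,0,0,0,0,0,0)
step 5: output 5; order=[3,4,1,0,5]; indeg=(0,0,0,0,0,0,0,0,0)
step 6: output 2; order=[3,4,1,0,5,2]; indeg=(0,0,0,0,0,0,0,0,0)
step 7: output 6; order=[3,4,1,0,5,2,6]; indeg=(0,0,0,0,0,0,0,0,0)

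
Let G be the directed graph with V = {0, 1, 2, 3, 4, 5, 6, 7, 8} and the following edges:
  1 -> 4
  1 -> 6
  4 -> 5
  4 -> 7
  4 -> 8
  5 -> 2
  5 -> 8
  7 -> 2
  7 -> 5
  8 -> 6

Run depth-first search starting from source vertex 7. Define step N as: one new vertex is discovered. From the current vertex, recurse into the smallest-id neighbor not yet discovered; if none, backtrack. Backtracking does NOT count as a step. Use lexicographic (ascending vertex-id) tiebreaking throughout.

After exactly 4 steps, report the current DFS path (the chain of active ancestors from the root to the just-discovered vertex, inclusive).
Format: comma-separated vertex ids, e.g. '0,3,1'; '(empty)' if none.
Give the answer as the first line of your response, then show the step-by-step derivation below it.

7,5,8

step 1: discover 7; path=7; order=7
step 2: discover 2; path=7>2; order=7,2
step 3: discover 5; path=7>5; order=7,2,5
step 4: discover 8; path=7>5>8; order=7,2,5,8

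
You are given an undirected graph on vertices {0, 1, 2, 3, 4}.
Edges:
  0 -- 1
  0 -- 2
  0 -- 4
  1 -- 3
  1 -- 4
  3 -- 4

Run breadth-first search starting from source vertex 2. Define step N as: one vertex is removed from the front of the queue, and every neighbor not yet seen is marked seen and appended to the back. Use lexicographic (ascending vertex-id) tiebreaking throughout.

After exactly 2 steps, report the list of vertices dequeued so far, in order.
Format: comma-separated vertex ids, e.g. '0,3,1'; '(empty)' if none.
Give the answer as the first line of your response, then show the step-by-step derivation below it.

2,0

step 1: dequeue 2; queue=[0]; order=2
step 2: dequeue 0; queue=[1,4]; order=2,0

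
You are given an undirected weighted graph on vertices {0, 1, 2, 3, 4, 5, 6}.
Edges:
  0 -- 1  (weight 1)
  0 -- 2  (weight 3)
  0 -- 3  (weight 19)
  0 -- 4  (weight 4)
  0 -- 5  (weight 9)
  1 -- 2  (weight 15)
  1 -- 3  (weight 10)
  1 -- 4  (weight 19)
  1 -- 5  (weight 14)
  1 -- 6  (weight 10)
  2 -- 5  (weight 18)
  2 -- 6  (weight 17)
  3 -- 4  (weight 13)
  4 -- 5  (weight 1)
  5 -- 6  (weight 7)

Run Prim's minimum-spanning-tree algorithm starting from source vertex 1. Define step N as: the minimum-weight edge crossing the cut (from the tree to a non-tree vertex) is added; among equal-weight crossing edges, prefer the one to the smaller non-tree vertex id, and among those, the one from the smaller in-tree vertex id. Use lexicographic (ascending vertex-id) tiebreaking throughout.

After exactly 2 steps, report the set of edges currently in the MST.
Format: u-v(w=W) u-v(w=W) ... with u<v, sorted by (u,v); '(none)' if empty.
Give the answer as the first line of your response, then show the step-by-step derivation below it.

0-1(w=1) 0-2(w=3)

step 1: add edge 0-1 (w=1); MST = {0-1(w=1)}
step 2: add edge 0-2 (w=3); MST = {0-1(w=1) 0-2(w=3)}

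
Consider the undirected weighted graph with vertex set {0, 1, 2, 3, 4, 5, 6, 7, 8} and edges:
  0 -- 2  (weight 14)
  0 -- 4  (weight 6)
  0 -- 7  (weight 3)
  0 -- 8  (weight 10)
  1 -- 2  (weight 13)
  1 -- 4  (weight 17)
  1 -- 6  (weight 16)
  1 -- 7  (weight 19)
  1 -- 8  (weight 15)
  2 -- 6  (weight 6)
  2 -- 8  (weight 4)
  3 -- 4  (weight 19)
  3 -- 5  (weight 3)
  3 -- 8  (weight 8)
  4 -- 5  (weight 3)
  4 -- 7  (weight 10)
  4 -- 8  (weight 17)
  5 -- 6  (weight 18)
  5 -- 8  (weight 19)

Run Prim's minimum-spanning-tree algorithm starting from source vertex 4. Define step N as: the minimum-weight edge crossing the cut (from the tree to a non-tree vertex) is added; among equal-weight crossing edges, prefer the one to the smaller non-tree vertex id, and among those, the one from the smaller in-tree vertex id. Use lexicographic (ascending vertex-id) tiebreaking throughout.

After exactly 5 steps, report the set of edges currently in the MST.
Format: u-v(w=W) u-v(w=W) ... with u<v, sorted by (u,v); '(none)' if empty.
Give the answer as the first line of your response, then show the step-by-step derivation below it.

0-4(w=6) 0-7(w=3) 3-5(w=3) 3-8(w=8) 4-5(w=3)

step 1: add edge 4-5 (w=3); MST = {4-5(w=3)}
step 2: add edge 3-5 (w=3); MST = {3-5(w=3) 4-5(w=3)}
step 3: add edge 0-4 (w=6); MST = {0-4(w=6) 3-5(w=3) 4-5(w=3)}
step 4: add edge 0-7 (w=3); MST = {0-4(w=6) 0-7(w=3) 3-5(w=3) 4-5(w=3)}
step 5: add edge 3-8 (w=8); MST = {0-4(w=6) 0-7(w=3) 3-5(w=3) 3-8(w=8) 4-5(w=3)}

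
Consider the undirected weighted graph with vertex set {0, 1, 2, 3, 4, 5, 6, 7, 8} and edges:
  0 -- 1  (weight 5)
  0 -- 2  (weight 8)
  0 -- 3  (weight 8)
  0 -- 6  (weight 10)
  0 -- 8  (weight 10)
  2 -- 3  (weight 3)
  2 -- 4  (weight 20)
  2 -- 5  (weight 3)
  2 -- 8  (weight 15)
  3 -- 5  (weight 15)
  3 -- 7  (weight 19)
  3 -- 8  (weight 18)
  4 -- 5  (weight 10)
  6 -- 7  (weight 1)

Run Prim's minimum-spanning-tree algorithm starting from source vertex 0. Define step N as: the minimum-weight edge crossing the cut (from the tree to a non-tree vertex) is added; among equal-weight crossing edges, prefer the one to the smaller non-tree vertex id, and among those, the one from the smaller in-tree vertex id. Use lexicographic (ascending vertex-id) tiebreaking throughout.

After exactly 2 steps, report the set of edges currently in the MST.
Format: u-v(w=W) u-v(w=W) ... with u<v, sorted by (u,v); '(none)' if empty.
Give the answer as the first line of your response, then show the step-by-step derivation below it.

0-1(w=5) 0-2(w=8)

step 1: add edge 0-1 (w=5); MST = {0-1(w=5)}
step 2: add edge 0-2 (w=8); MST = {0-1(w=5) 0-2(w=8)}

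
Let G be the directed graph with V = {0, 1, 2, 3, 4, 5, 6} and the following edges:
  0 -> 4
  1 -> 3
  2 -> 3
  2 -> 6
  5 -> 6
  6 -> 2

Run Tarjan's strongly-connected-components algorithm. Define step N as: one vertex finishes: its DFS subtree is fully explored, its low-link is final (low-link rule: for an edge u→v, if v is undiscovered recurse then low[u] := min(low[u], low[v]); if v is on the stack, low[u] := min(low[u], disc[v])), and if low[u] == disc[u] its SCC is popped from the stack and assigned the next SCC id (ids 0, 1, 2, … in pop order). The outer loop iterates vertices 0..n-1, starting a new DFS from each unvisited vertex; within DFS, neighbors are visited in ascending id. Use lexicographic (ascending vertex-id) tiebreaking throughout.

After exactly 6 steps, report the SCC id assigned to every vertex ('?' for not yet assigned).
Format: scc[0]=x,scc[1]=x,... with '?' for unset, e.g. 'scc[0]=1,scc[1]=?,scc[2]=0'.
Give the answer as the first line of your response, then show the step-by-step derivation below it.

scc[0]=1,scc[1]=3,scc[2]=4,scc[3]=2,scc[4]=0,scc[5]=?,scc[6]=4

step 1: low=(low[0]=0,low[1]=?,low[2]=?,low[3]=?,low[4]=1,low[5]=?,low[6]=?); scc=(scc[0]=?,scc[1]=?,scc[2]=?,scc[3]=?,scc[4]=0,scc[5]=?,scc[6]=?)
step 2: low=(low[0]=0,low[1]=?,low[2]=?,low[3]=?,low[4]=1,low[5]=?,low[6]=?); scc=(scc[0]=1,scc[1]=?,scc[2]=?,scc[3]=?,scc[4]=0,scc[5]=?,scc[6]=?)
step 3: low=(low[0]=0,low[1]=2,low[2]=?,low[3]=3,low[4]=1,low[5]=?,low[6]=?); scc=(scc[0]=1,scc[1]=?,scc[2]=?,scc[3]=2,scc[4]=0,scc[5]=?,scc[6]=?)
step 4: low=(low[0]=0,low[1]=2,low[2]=?,low[3]=3,low[4]=1,low[5]=?,low[6]=?); scc=(scc[0]=1,scc[1]=3,scc[2]=?,scc[3]=2,scc[4]=0,scc[5]=?,scc[6]=?)
step 5: low=(low[0]=0,low[1]=2,low[2]=4,low[3]=3,low[4]=1,low[5]=?,low[6]=4); scc=(scc[0]=1,scc[1]=3,scc[2]=?,scc[3]=2,scc[4]=0,scc[5]=?,scc[6]=?)
step 6: low=(low[0]=0,low[1]=2,low[2]=4,low[3]=3,low[4]=1,low[5]=?,low[6]=4); scc=(scc[0]=1,scc[1]=3,scc[2]=4,scc[3]=2,scc[4]=0,scc[5]=?,scc[6]=4)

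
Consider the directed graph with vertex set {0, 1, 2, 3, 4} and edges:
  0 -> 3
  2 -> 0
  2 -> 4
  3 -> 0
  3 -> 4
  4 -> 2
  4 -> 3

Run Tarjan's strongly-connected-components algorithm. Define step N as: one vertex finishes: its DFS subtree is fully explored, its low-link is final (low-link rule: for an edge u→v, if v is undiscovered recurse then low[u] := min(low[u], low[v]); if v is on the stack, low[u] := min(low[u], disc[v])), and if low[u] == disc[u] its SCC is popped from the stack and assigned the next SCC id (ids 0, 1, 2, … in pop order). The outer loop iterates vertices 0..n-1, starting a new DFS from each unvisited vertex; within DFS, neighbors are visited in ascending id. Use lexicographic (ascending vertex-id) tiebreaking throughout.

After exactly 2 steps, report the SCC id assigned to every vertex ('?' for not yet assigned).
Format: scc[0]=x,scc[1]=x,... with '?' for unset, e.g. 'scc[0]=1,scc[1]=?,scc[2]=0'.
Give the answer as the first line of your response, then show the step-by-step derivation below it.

scc[0]=?,scc[1]=?,scc[2]=?,scc[3]=?,scc[4]=?

step 1: low=(low[0]=0,low[1]=?,low[2]=0,low[3]=0,low[4]=2); scc=(scc[0]=?,scc[1]=?,scc[2]=?,scc[3]=?,scc[4]=?)
step 2: low=(low[0]=0,low[1]=?,low[2]=0,low[3]=0,low[4]=0); scc=(scc[0]=?,scc[1]=?,scc[2]=?,scc[3]=?,scc[4]=?)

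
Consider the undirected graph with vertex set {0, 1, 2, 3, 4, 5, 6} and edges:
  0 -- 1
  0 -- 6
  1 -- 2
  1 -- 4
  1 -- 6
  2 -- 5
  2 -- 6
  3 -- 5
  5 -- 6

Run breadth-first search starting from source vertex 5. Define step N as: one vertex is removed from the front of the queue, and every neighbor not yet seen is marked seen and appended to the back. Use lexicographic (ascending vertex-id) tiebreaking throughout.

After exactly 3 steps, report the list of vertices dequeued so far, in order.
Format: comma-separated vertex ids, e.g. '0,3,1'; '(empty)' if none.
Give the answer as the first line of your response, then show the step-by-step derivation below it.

5,2,3

step 1: dequeue 5; queue=[2,3,6]; order=5
step 2: dequeue 2; queue=[3,6,1]; order=5,2
step 3: dequeue 3; queue=[6,1]; order=5,2,3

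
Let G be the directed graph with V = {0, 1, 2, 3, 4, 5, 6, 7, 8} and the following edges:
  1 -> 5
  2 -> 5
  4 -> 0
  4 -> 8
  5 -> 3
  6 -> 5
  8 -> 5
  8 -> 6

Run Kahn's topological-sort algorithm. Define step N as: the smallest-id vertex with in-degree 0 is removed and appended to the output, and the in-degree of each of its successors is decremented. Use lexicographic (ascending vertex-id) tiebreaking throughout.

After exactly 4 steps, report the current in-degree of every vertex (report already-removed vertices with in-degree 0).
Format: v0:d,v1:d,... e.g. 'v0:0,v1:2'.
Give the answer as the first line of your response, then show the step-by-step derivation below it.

v0:0,v1:0,v2:0,v3:1,v4:0,v5:2,v6:1,v7:0,v8:0

step 1: output 1; order=[1]; indeg=(1,0,0,1,0,3,1,0,1)
step 2: output 2; order=[1,2]; indeg=(1,0,0,1,0,2,1,0,1)
step 3: output 4; order=[1,2,4]; indeg=(0,0,0,1,0,2,1,0,0)
step 4: output 0; order=[1,2,4,0]; indeg=(0,0,0,1,0,2,1,0,0)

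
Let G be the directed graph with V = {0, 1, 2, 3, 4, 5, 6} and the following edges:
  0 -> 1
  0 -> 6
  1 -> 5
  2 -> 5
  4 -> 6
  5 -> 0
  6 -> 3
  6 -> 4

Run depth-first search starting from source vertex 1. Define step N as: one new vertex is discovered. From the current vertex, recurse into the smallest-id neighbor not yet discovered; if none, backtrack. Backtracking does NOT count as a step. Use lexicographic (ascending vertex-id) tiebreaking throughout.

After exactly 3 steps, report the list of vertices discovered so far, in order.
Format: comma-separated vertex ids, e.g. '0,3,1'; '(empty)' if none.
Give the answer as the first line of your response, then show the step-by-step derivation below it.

1,5,0

step 1: discover 1; path=1; order=1
step 2: discover 5; path=1>5; order=1,5
step 3: discover 0; path=1>5>0; order=1,5,0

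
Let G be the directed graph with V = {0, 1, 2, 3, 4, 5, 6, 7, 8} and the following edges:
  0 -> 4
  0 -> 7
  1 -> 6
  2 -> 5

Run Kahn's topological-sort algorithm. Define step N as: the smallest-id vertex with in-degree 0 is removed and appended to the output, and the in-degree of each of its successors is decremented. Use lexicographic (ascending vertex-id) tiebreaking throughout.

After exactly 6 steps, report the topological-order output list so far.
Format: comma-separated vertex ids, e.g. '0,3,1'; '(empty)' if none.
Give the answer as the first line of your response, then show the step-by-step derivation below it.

0,1,2,3,4,5

step 1: output 0; order=[0]; indeg=(0,0,0,0,0,1,1,0,0)
step 2: output 1; order=[0,1]; indeg=(0,0,0,0,0,1,0,0,0)
step 3: output 2; order=[0,1,2]; indeg=(0,0,0,0,0,0,0,0,0)
step 4: output 3; order=[0,1,2,3]; indeg=(0,0,0,0,0,0,0,0,0)
step 5: output 4; order=[0,1,2,3,4]; indeg=(0,0,0,0,0,0,0,0,0)
step 6: output 5; order=[0,1,2,3,4,5]; indeg=(0,0,0,0,0,0,0,0,0)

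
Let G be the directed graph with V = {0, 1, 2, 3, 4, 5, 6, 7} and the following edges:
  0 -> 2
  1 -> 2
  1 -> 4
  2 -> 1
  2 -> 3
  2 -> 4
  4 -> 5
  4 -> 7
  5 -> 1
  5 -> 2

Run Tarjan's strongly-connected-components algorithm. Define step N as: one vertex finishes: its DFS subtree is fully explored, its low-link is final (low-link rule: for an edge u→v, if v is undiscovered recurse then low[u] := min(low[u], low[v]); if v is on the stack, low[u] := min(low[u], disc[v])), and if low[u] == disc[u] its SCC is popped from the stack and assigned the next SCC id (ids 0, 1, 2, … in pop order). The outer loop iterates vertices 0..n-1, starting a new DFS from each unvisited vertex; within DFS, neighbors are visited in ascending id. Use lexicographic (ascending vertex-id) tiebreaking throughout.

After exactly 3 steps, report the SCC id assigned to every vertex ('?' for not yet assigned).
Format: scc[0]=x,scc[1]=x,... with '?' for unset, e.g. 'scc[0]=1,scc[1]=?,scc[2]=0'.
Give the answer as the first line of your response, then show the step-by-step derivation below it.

scc[0]=?,scc[1]=?,scc[2]=?,scc[3]=?,scc[4]=?,scc[5]=?,scc[6]=?,scc[7]=0

step 1: low=(low[0]=0,low[1]=1,low[2]=1,low[3]=?,low[4]=3,low[5]=1,low[6]=?,low[7]=?); scc=(scc[0]=?,scc[1]=?,scc[2]=?,scc[3]=?,scc[4]=?,scc[5]=?,scc[6]=?,scc[7]=?)
step 2: low=(low[0]=0,low[1]=1,low[2]=1,low[3]=?,low[4]=1,low[5]=1,low[6]=?,low[7]=5); scc=(scc[0]=?,scc[1]=?,scc[2]=?,scc[3]=?,scc[4]=?,scc[5]=?,scc[6]=?,scc[7]=0)
step 3: low=(low[0]=0,low[1]=1,low[2]=1,low[3]=?,low[4]=1,low[5]=1,low[6]=?,low[7]=5); scc=(scc[0]=?,scc[1]=?,scc[2]=?,scc[3]=?,scc[4]=?,scc[5]=?,scc[6]=?,scc[7]=0)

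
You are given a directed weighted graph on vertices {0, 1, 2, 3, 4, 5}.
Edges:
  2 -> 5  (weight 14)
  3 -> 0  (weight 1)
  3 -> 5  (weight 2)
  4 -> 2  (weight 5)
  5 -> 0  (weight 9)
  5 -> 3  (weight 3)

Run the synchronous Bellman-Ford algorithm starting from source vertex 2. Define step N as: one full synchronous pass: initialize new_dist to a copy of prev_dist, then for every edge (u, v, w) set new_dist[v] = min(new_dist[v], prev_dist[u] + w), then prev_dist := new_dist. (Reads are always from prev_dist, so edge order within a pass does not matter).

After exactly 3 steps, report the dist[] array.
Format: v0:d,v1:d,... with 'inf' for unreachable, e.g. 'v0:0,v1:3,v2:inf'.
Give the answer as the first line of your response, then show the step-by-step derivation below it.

v0:18,v1:inf,v2:0,v3:17,v4:inf,v5:14

step 1: dist = v0:inf,v1:inf,v2:0,v3:inf,v4:inf,v5:14
step 2: dist = v0:23,v1:inf,v2:0,v3:17,v4:inf,v5:14
step 3: dist = v0:18,v1:inf,v2:0,v3:17,v4:inf,v5:14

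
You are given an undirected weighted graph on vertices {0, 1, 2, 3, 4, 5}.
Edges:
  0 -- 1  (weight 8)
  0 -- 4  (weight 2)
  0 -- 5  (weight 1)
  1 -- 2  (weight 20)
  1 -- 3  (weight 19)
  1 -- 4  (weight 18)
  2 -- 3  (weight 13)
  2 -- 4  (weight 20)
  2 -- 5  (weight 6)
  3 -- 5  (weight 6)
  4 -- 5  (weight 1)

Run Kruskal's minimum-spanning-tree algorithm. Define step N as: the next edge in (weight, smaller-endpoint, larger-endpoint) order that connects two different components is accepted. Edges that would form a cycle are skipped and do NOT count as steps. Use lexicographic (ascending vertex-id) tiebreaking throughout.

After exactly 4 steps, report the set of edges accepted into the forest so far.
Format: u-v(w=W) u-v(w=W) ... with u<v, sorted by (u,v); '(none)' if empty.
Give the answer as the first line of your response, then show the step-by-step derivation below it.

0-5(w=1) 2-5(w=6) 3-5(w=6) 4-5(w=1)

step 1: add edge 0-5 (w=1); MST = {0-5(w=1)}
step 2: add edge 4-5 (w=1); MST = {0-5(w=1) 4-5(w=1)}
step 3: add edge 2-5 (w=6); MST = {0-5(w=1) 2-5(w=6) 4-5(w=1)}
step 4: add edge 3-5 (w=6); MST = {0-5(w=1) 2-5(w=6) 3-5(w=6) 4-5(w=1)}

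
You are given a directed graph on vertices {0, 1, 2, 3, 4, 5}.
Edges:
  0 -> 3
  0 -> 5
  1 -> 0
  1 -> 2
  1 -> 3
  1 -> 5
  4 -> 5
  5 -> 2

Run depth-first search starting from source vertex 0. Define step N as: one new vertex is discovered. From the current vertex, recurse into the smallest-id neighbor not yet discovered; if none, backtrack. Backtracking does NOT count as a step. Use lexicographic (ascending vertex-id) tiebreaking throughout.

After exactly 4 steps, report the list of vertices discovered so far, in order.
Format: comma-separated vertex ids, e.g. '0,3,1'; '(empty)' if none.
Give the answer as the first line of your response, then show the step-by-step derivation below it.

0,3,5,2

step 1: discover 0; path=0; order=0
step 2: discover 3; path=0>3; order=0,3
step 3: discover 5; path=0>5; order=0,3,5
step 4: discover 2; path=0>5>2; order=0,3,5,2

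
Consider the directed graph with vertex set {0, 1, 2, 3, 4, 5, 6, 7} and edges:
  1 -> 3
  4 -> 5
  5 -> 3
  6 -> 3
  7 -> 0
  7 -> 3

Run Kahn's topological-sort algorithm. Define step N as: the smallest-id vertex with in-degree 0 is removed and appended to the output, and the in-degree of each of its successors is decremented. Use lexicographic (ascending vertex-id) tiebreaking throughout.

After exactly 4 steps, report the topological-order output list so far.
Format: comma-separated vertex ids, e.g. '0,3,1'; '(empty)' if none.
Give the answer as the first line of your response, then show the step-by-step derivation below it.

1,2,4,5

step 1: output 1; order=[1]; indeg=(1,0,0,3,0,1,0,0)
step 2: output 2; order=[1,2]; indeg=(1,0,0,3,0,1,0,0)
step 3: output 4; order=[1,2,4]; indeg=(1,0,0,3,0,0,0,0)
step 4: output 5; order=[1,2,4,5]; indeg=(1,0,0,2,0,0,0,0)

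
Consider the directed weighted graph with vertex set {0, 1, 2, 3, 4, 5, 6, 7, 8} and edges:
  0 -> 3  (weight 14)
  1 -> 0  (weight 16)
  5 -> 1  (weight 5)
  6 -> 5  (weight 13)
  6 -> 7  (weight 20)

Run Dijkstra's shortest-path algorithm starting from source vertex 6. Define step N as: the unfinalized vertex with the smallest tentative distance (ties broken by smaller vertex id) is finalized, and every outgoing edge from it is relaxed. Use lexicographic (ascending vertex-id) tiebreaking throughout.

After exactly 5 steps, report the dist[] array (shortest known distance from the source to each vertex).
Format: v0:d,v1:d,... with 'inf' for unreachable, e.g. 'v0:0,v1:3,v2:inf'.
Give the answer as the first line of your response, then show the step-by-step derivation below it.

v0:34,v1:18,v2:inf,v3:48,v4:inf,v5:13,v6:0,v7:20,v8:inf

step 1: dist = v0:inf,v1:inf,v2:inf,v3:inf,v4:inf,v5:13,v6:0,v7:20,v8:inf
step 2: dist = v0:inf,v1:18,v2:inf,v3:inf,v4:inf,v5:13,v6:0,v7:20,v8:inf
step 3: dist = v0:34,v1:18,v2:inf,v3:inf,v4:inf,v5:13,v6:0,v7:20,v8:inf
step 4: dist = v0:34,v1:18,v2:inf,v3:inf,v4:inf,v5:13,v6:0,v7:20,v8:inf
step 5: dist = v0:34,v1:18,v2:inf,v3:48,v4:inf,v5:13,v6:0,v7:20,v8:inf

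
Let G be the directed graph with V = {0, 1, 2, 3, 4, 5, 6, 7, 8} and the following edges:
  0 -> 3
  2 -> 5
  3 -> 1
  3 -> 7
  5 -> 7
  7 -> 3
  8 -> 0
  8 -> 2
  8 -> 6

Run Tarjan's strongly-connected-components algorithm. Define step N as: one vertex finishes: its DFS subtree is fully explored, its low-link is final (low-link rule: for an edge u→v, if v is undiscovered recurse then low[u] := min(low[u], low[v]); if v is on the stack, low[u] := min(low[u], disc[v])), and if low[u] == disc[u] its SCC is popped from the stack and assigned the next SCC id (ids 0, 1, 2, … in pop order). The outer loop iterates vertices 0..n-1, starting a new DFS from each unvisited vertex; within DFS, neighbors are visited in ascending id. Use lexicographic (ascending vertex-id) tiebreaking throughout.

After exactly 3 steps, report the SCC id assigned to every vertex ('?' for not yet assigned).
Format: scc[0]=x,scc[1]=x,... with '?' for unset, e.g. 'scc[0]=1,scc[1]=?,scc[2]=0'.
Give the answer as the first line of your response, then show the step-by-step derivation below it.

scc[0]=?,scc[1]=0,scc[2]=?,scc[3]=1,scc[4]=?,scc[5]=?,scc[6]=?,scc[7]=1,scc[8]=?

step 1: low=(low[0]=0,low[1]=2,low[2]=?,low[3]=1,low[4]=?,low[5]=?,low[6]=?,low[7]=?,low[8]=?); scc=(scc[0]=?,scc[1]=0,scc[2]=?,scc[3]=?,scc[4]=?,scc[5]=?,scc[6]=?,scc[7]=?,scc[8]=?)
step 2: low=(low[0]=0,low[1]=2,low[2]=?,low[3]=1,low[4]=?,low[5]=?,low[6]=?,low[7]=1,low[8]=?); scc=(scc[0]=?,scc[1]=0,scc[2]=?,scc[3]=?,scc[4]=?,scc[5]=?,scc[6]=?,scc[7]=?,scc[8]=?)
step 3: low=(low[0]=0,low[1]=2,low[2]=?,low[3]=1,low[4]=?,low[5]=?,low[6]=?,low[7]=1,low[8]=?); scc=(scc[0]=?,scc[1]=0,scc[2]=?,scc[3]=1,scc[4]=?,scc[5]=?,scc[6]=?,scc[7]=1,scc[8]=?)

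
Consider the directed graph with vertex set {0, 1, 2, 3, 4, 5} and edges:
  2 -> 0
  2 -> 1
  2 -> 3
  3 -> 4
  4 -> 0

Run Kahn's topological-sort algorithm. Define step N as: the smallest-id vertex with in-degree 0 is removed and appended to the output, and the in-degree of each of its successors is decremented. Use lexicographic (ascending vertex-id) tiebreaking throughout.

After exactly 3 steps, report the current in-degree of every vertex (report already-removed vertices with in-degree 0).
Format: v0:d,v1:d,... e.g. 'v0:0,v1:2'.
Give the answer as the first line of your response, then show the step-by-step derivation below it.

v0:1,v1:0,v2:0,v3:0,v4:0,v5:0

step 1: output 2; order=[2]; indeg=(1,0,0,0,1,0)
step 2: output 1; order=[2,1]; indeg=(1,0,0,0,1,0)
step 3: output 3; order=[2,1,3]; indeg=(1,0,0,0,0,0)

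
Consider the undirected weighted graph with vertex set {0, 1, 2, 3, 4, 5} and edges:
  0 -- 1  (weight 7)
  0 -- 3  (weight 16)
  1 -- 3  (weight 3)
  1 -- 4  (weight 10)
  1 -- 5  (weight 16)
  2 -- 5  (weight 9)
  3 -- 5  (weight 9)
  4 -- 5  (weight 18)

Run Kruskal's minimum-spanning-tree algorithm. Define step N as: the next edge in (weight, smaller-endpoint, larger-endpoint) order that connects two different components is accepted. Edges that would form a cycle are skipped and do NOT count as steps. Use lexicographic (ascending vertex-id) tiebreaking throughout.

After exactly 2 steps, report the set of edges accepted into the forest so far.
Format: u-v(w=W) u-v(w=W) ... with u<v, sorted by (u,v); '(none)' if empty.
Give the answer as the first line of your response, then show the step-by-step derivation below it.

0-1(w=7) 1-3(w=3)

step 1: add edge 1-3 (w=3); MST = {1-3(w=3)}
step 2: add edge 0-1 (w=7); MST = {0-1(w=7) 1-3(w=3)}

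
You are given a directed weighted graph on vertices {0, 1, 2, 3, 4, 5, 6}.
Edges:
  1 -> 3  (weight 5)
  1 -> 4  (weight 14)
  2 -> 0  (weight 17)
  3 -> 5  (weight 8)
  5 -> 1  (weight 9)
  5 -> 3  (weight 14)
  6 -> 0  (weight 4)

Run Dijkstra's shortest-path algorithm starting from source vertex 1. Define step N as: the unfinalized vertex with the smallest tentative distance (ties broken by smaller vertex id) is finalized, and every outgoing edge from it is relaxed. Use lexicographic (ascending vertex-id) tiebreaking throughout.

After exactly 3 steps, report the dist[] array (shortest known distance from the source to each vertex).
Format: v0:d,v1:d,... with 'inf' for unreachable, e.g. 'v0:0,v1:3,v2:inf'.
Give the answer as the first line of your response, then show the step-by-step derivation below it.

v0:inf,v1:0,v2:inf,v3:5,v4:14,v5:13,v6:inf

step 1: dist = v0:inf,v1:0,v2:inf,v3:5,v4:14,v5:inf,v6:inf
step 2: dist = v0:inf,v1:0,v2:inf,v3:5,v4:14,v5:13,v6:inf
step 3: dist = v0:inf,v1:0,v2:inf,v3:5,v4:14,v5:13,v6:inf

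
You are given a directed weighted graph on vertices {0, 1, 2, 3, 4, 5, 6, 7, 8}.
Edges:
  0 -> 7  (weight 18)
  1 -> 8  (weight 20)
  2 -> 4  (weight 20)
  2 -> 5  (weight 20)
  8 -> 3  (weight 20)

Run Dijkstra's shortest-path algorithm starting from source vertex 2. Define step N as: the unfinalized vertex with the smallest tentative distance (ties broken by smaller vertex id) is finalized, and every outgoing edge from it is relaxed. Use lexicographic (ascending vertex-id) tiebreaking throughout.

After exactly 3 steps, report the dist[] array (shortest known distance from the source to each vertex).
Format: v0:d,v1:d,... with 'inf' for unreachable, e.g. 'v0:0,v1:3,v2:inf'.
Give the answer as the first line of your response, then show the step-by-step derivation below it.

v0:inf,v1:inf,v2:0,v3:inf,v4:20,v5:20,v6:inf,v7:inf,v8:inf

step 1: dist = v0:inf,v1:inf,v2:0,v3:inf,v4:20,v5:20,v6:inf,v7:inf,v8:inf
step 2: dist = v0:inf,v1:inf,v2:0,v3:inf,v4:20,v5:20,v6:inf,v7:inf,v8:inf
step 3: dist = v0:inf,v1:inf,v2:0,v3:inf,v4:20,v5:20,v6:inf,v7:inf,v8:inf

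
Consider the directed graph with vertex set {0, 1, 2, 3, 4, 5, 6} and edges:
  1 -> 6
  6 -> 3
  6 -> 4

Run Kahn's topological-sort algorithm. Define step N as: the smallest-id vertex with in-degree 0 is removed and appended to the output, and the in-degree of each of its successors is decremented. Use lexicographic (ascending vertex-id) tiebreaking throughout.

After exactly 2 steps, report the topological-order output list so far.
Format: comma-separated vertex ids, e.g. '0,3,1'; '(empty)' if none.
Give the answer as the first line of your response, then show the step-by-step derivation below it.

0,1

step 1: output 0; order=[0]; indeg=(0,0,0,1,1,0,1)
step 2: output 1; order=[0,1]; indeg=(0,0,0,1,1,0,0)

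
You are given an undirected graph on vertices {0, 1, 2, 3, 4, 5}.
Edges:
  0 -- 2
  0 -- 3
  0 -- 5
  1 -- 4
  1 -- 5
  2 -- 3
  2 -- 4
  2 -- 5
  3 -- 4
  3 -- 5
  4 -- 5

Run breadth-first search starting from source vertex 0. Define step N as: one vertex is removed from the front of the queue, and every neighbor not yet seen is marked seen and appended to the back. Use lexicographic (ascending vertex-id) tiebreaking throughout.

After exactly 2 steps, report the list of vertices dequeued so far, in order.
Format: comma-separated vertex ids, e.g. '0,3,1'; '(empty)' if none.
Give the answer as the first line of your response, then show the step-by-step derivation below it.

0,2

step 1: dequeue 0; queue=[2,3,5]; order=0
step 2: dequeue 2; queue=[3,5,4]; order=0,2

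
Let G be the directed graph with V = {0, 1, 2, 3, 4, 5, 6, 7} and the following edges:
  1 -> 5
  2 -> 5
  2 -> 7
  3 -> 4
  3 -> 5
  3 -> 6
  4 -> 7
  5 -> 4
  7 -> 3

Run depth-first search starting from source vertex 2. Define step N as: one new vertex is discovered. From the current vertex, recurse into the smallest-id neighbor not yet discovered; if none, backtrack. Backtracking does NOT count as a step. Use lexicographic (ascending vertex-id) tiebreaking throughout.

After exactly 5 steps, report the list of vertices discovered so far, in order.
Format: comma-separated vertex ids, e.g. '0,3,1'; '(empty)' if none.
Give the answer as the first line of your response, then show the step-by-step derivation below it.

2,5,4,7,3

step 1: discover 2; path=2; order=2
step 2: discover 5; path=2>5; order=2,5
step 3: discover 4; path=2>5>4; order=2,5,4
step 4: discover 7; path=2>5>4>7; order=2,5,4,7
step 5: discover 3; path=2>5>4>7>3; order=2,5,4,7,3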